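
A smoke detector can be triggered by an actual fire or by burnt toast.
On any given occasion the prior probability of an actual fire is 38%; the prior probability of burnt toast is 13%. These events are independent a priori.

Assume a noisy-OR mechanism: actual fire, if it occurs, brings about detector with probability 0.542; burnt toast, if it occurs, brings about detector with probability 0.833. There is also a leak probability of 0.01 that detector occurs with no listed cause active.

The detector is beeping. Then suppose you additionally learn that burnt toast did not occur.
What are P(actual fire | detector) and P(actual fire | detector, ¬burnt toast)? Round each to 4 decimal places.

Under noisy-OR, P(detector | causes) = 1 − (1−0.01)·∏(1−qᵢ) over the active causes.
P(detector) = 0.01*0.62*0.87 + 0.83467*0.62*0.13 + 0.54658*0.38*0.87 + 0.924279*0.38*0.13 = 0.005394 + 0.067274 + 0.180699 + 0.045659 = 0.299026
The actual fire-present share is 0.180699 + 0.045659 = 0.226358.
So P(actual fire | detector) = 0.226358/0.299026 ≈ 0.7570.

With the extra evidence:
Sum P(detector|·) weighted by the priors over both values of actual fire:
  P(detector | ¬burnt toast) = 0.01·0.62 + 0.54658·0.38
        = 0.006200 + 0.207700 = 0.213900
Keeping only the actual fire-present terms gives 0.207700, so
  P(actual fire | detector, ¬burnt toast) = 0.207700 / 0.213900 ≈ 0.9710
With burnt toast excluded, actual fire must carry more of the explanatory weight for the detector.

P(actual fire | detector) ≈ 0.7570; P(actual fire | detector, ¬burnt toast) ≈ 0.9710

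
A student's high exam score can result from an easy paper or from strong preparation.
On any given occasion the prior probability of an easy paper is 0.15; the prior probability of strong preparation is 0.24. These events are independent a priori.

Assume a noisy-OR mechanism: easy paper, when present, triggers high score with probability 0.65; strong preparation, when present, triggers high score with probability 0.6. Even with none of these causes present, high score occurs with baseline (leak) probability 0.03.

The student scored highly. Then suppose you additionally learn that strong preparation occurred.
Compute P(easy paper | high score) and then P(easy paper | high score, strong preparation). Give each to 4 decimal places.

P(easy paper | high score) ≈ 0.4246; P(easy paper | high score, strong preparation) ≈ 0.1995

Under noisy-OR, P(high score | causes) = 1 − (1−0.03)·∏(1−qᵢ) over the active causes.
P(high score) = 0.03*0.85*0.76 + 0.612*0.85*0.24 + 0.6605*0.15*0.76 + 0.8642*0.15*0.24 = 0.019380 + 0.124848 + 0.075297 + 0.031111 = 0.250636
The easy paper-present share is 0.075297 + 0.031111 = 0.106408.
So P(easy paper | high score) = 0.106408/0.250636 ≈ 0.4246.

Now condition on the additional information:
Numerator (weight on configurations with easy paper): 0.8642*0.15 = 0.129630
The normalizing constant is 0.612*0.85 + 0.8642*0.15 = 0.649830
P(easy paper | high score, strong preparation) = 0.129630/0.649830 ≈ 0.1995
Conditioning on strong preparation lowers the posterior on easy paper: the classic explaining-away effect in a common-effect structure.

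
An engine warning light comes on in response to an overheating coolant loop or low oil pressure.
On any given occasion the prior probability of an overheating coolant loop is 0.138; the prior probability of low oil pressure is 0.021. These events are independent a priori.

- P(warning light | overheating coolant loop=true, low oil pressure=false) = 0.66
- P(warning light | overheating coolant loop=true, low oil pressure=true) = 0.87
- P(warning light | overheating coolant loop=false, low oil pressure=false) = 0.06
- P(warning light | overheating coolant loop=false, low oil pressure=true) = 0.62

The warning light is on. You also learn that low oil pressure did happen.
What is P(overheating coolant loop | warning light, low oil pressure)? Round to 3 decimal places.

P(warning light | low oil pressure) = 0.62·0.862 + 0.87·0.138 = 0.534440 + 0.120060 = 0.654500
The overheating coolant loop-present share is 0.87·0.138 = 0.120060.
Hence the posterior is 0.120060/0.654500 ≈ 0.183.

P(overheating coolant loop | warning light, low oil pressure) ≈ 0.183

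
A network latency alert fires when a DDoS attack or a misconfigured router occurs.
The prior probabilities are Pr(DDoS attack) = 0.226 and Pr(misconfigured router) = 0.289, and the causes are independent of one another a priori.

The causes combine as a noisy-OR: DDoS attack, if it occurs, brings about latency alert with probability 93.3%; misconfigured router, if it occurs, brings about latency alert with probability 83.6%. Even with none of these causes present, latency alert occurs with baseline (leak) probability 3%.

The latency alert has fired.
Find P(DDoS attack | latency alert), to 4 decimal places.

P(DDoS attack | latency alert) ≈ 0.5122

Under noisy-OR, P(latency alert | causes) = 1 − (1−0.03)·∏(1−qᵢ) over the active causes.
Numerator (weight on configurations with DDoS attack): 0.150243 + 0.064618 = 0.214861
Denominator P(latency alert): 0.03*0.774*0.711 + 0.84092*0.774*0.289 + 0.93501*0.226*0.711 + 0.989342*0.226*0.289 = 0.419472
Posterior = 0.214861 / 0.419472 ≈ 0.5122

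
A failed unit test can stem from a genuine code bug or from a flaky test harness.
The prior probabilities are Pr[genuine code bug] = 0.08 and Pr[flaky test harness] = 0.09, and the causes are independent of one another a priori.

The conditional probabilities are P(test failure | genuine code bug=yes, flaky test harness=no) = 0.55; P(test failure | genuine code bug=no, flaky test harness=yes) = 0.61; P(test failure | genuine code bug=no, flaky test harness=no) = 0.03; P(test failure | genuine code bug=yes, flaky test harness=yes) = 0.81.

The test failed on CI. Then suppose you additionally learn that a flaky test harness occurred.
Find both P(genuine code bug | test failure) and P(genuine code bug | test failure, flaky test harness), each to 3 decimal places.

Weight on genuine code bug=true, given the evidence: 0.040040 + 0.005832 = 0.045872
Denominator P(test failure): 0.03*0.92*0.91 + 0.61*0.92*0.09 + 0.55*0.08*0.91 + 0.81*0.08*0.09 = 0.121496
P(genuine code bug | test failure) = 0.045872/0.121496 ≈ 0.378

Now also conditioning on flaky test harness=true:
P(test failure | flaky test harness) = 0.61·0.92 + 0.81·0.08 = 0.561200 + 0.064800 = 0.626000
The genuine code bug-present share is 0.81·0.08 = 0.064800.
So P(genuine code bug | test failure, flaky test harness) = 0.064800/0.626000 ≈ 0.104.
— flaky test harness explains away the evidence for genuine code bug.

P(genuine code bug | test failure) ≈ 0.378; P(genuine code bug | test failure, flaky test harness) ≈ 0.104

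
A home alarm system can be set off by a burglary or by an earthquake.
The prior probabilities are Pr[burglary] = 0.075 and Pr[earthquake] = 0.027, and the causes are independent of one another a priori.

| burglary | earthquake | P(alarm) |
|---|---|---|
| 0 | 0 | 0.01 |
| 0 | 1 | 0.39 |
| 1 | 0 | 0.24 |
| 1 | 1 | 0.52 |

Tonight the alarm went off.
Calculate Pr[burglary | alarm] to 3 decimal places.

Numerator (weight on configurations with burglary): 0.017514 + 0.001053 = 0.018567
The normalizing constant is 0.01·0.925·0.973 + 0.39·0.925·0.027 + 0.24·0.075·0.973 + 0.52·0.075·0.027 = 0.037307
P(burglary | alarm) = 0.018567/0.037307 ≈ 0.498

Pr[burglary | alarm] ≈ 0.498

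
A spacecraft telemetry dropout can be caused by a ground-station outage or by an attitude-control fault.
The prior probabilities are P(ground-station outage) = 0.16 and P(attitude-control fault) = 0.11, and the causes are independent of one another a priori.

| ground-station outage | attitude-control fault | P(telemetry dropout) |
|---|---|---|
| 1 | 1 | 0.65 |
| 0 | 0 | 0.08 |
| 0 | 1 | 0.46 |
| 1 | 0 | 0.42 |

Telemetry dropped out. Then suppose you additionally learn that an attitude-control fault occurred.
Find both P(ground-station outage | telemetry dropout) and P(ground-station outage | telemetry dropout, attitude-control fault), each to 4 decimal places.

Sum P(telemetry dropout|·) weighted by the priors over the 4 (ground-station outage, attitude-control fault) configurations:
  P(telemetry dropout) = 0.08×0.84×0.89 + 0.46×0.84×0.11 + 0.42×0.16×0.89 + 0.65×0.16×0.11
        = 0.059808 + 0.042504 + 0.059808 + 0.011440 = 0.173560
Configurations with ground-station outage contribute 0.071248, so
  P(ground-station outage | telemetry dropout) = 0.071248 / 0.173560 ≈ 0.4105

Now condition on the additional information:
P(telemetry dropout | attitude-control fault) = 0.46*0.84 + 0.65*0.16 = 0.386400 + 0.104000 = 0.490400
Of this, 0.104000 comes from 0.65*0.16 (the ground-station outage=true cases).
So P(ground-station outage | telemetry dropout, attitude-control fault) = 0.104000/0.490400 ≈ 0.2121.

P(ground-station outage | telemetry dropout) ≈ 0.4105; P(ground-station outage | telemetry dropout, attitude-control fault) ≈ 0.2121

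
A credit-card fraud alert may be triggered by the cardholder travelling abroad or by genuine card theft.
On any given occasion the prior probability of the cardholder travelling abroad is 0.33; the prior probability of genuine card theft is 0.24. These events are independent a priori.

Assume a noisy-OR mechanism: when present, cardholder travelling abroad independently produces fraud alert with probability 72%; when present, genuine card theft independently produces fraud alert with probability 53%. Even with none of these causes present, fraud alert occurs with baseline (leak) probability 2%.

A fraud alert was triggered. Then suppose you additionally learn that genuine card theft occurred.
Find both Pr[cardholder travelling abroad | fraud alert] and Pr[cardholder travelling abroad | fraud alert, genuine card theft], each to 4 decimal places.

Under noisy-OR, P(fraud alert | causes) = 1 − (1−0.02)·∏(1−qᵢ) over the active causes.
By total probability over the 4 (cardholder travelling abroad, genuine card theft) configurations:
  P(fraud alert) = 0.02*0.67*0.76 + 0.5394*0.67*0.24 + 0.7256*0.33*0.76 + 0.871032*0.33*0.24
        = 0.010184 + 0.086736 + 0.181980 + 0.068986 = 0.347886
The terms with cardholder travelling abroad present sum to 0.250966, so
  P(cardholder travelling abroad | fraud alert) = 0.250966 / 0.347886 ≈ 0.7214

Now also conditioning on genuine card theft=true:
Enumerate both values of cardholder travelling abroad and weight by the priors:
  P(fraud alert | genuine card theft) = 0.5394·0.67 + 0.871032·0.33
        = 0.361398 + 0.287441 = 0.648839
The terms with cardholder travelling abroad present sum to 0.287441, so
  P(cardholder travelling abroad | fraud alert, genuine card theft) = 0.287441 / 0.648839 ≈ 0.4430

Pr[cardholder travelling abroad | fraud alert] ≈ 0.7214; Pr[cardholder travelling abroad | fraud alert, genuine card theft] ≈ 0.4430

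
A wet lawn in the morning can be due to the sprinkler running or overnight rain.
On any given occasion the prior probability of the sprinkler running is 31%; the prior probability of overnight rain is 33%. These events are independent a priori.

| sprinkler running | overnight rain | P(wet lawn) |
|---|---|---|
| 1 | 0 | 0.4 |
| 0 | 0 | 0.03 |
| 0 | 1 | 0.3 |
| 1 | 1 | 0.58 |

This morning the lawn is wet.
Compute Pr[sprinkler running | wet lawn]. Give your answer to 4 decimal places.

Pr[sprinkler running | wet lawn] ≈ 0.6341

Weight on sprinkler running=true, given the evidence: 0.083080 + 0.059334 = 0.142414
Denominator P(wet lawn): 0.03·0.69·0.67 + 0.3·0.69·0.33 + 0.4·0.31·0.67 + 0.58·0.31·0.33 = 0.224593
P(sprinkler running | wet lawn) = 0.142414/0.224593 ≈ 0.6341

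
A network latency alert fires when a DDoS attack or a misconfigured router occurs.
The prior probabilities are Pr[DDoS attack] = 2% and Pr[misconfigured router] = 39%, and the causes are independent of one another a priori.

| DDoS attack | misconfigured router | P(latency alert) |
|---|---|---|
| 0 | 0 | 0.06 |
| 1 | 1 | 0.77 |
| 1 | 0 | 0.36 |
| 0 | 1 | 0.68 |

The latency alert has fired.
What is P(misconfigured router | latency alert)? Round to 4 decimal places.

P(misconfigured router | latency alert) ≈ 0.8685

For the numerator, keep only misconfigured router=true terms: 0.259896 + 0.006006 = 0.265902
The normalizing constant is 0.06*0.98*0.61 + 0.68*0.98*0.39 + 0.36*0.02*0.61 + 0.77*0.02*0.39 = 0.306162
P(misconfigured router | latency alert) = 0.265902/0.306162 ≈ 0.8685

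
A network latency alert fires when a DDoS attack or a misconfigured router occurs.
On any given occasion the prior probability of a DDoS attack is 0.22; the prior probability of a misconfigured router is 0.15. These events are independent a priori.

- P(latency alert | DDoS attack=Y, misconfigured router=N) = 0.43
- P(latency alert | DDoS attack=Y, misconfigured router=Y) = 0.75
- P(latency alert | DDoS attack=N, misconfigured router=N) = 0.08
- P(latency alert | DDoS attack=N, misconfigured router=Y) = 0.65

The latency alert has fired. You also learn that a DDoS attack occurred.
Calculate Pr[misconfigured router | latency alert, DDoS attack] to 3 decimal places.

Pr[misconfigured router | latency alert, DDoS attack] ≈ 0.235

Weight on misconfigured router=true, given the evidence: 0.75×0.15 = 0.112500
Normalizer over all consistent configurations: 0.43×0.85 + 0.75×0.15 = 0.478000
P(misconfigured router | latency alert, DDoS attack) = 0.112500/0.478000 ≈ 0.235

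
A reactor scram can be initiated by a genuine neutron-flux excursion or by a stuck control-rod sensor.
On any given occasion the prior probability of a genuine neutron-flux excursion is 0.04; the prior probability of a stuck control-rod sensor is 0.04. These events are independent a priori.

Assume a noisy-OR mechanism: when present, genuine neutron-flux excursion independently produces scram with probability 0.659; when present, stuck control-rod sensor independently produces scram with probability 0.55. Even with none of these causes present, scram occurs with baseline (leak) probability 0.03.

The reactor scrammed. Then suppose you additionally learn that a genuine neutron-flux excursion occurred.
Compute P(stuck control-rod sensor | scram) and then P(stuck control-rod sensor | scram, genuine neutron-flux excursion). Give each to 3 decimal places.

P(stuck control-rod sensor | scram) ≈ 0.301; P(stuck control-rod sensor | scram, genuine neutron-flux excursion) ≈ 0.050

Under noisy-OR, P(scram | causes) = 1 − (1−0.03)·∏(1−qᵢ) over the active causes.
P(scram) = 0.03·0.96·0.96 + 0.5635·0.96·0.04 + 0.66923·0.04·0.96 + 0.851154·0.04·0.04 = 0.027648 + 0.021638 + 0.025698 + 0.001362 = 0.076346
Of this, 0.023000 comes from 0.021638 + 0.001362 (the stuck control-rod sensor=true cases).
P(stuck control-rod sensor | scram) = 0.023000 / 0.076346 ≈ 0.301

Now condition on the additional information:
Numerator (weight on configurations with stuck control-rod sensor): 0.851154·0.04 = 0.034046
Denominator P(scram | genuine neutron-flux excursion): 0.66923·0.96 + 0.851154·0.04 = 0.676507
Posterior = 0.034046 / 0.676507 ≈ 0.050
The drop from 0.301 to 0.050 is the explaining-away (discounting) effect.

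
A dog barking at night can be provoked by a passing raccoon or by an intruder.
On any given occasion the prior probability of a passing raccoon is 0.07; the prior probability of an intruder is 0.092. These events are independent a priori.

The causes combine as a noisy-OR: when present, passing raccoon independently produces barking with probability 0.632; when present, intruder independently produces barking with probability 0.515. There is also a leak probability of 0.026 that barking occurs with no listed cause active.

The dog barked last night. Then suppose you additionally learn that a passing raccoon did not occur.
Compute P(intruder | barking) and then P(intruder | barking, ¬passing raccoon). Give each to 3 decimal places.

P(intruder | barking) ≈ 0.446; P(intruder | barking, ¬passing raccoon) ≈ 0.673

Under noisy-OR, P(barking | causes) = 1 − (1−0.026)·∏(1−qᵢ) over the active causes.
Weight on intruder=true, given the evidence: 0.045142 + 0.005320 = 0.050462
The normalizing constant is 0.026×0.93×0.908 + 0.52761×0.93×0.092 + 0.641568×0.07×0.908 + 0.82616×0.07×0.092 = 0.113195
P(intruder | barking) = 0.050462/0.113195 ≈ 0.446

Now also conditioning on passing raccoon≠true:
For the numerator, keep only intruder=true terms: 0.52761·0.092 = 0.048540
Denominator P(barking | ¬passing raccoon): 0.026·0.908 + 0.52761·0.092 = 0.072148
Posterior = 0.048540 / 0.072148 ≈ 0.673
With passing raccoon excluded, intruder must carry more of the explanatory weight for the barking.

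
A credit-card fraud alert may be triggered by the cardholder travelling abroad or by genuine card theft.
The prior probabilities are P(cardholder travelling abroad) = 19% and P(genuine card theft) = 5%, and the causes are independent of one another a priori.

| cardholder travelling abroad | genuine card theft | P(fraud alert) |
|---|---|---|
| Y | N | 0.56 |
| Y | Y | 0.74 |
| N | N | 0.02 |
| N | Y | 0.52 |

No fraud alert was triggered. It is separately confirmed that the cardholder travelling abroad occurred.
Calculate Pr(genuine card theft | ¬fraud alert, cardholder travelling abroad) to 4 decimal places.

Pr(genuine card theft | ¬fraud alert, cardholder travelling abroad) ≈ 0.0302

P(¬fraud alert | cardholder travelling abroad) = 0.44·0.95 + 0.26·0.05 = 0.418000 + 0.013000 = 0.431000
Restricting to configurations with genuine card theft present: 0.26·0.05 = 0.013000.
So P(genuine card theft | ¬fraud alert, cardholder travelling abroad) = 0.013000/0.431000 ≈ 0.0302.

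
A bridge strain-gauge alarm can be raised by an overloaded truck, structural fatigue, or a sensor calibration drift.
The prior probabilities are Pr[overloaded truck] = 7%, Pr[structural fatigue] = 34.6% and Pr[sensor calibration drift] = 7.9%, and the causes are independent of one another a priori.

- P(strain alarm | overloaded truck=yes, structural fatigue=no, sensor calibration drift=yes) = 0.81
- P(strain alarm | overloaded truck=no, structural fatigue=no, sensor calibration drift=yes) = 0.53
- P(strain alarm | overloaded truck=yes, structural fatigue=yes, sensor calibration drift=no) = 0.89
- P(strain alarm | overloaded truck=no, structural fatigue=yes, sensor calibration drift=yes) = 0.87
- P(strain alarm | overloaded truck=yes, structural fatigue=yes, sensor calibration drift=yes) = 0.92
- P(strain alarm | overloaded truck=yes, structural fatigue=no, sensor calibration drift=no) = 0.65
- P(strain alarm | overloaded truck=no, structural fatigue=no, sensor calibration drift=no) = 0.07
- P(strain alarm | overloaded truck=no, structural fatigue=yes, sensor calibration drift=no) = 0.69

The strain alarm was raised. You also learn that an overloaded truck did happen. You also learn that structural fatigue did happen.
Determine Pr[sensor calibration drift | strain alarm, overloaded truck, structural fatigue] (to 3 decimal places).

Pr[sensor calibration drift | strain alarm, overloaded truck, structural fatigue] ≈ 0.081

Sum P(strain alarm|·) weighted by the priors over both values of sensor calibration drift:
  P(strain alarm | overloaded truck, structural fatigue) = 0.89×0.921 + 0.92×0.079
        = 0.819690 + 0.072680 = 0.892370
Configurations with sensor calibration drift contribute 0.072680, so
  P(sensor calibration drift | strain alarm, overloaded truck, structural fatigue) = 0.072680 / 0.892370 ≈ 0.081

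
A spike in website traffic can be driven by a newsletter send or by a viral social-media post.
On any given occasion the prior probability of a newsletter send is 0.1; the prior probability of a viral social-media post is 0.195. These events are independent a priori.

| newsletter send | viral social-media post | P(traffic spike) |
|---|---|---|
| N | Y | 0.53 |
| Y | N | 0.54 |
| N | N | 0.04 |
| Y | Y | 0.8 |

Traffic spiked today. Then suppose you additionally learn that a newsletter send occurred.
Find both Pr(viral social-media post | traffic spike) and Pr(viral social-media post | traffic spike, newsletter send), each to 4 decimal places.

Weight on viral social-media post=true, given the evidence: 0.093015 + 0.015600 = 0.108615
Normalizer over all consistent configurations: 0.04*0.9*0.805 + 0.53*0.9*0.195 + 0.54*0.1*0.805 + 0.8*0.1*0.195 = 0.181065
P(viral social-media post | traffic spike) = 0.108615/0.181065 ≈ 0.5999

Now condition on the additional information:
For the numerator, keep only viral social-media post=true terms: 0.8×0.195 = 0.156000
The normalizing constant is 0.54×0.805 + 0.8×0.195 = 0.590700
P(viral social-media post | traffic spike, newsletter send) = 0.156000/0.590700 ≈ 0.2641

Pr(viral social-media post | traffic spike) ≈ 0.5999; Pr(viral social-media post | traffic spike, newsletter send) ≈ 0.2641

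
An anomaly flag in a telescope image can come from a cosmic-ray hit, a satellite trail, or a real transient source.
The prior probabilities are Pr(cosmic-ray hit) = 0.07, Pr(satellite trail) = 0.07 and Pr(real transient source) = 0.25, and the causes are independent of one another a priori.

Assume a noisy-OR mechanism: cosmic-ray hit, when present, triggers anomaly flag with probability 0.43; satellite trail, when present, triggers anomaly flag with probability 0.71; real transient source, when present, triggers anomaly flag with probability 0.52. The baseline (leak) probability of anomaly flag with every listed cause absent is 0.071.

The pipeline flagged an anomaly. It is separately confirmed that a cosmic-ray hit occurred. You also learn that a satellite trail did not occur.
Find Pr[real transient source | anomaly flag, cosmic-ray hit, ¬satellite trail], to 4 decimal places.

Pr[real transient source | anomaly flag, cosmic-ray hit, ¬satellite trail] ≈ 0.3457

Under noisy-OR, P(anomaly flag | causes) = 1 − (1−0.071)·∏(1−qᵢ) over the active causes.
P(anomaly flag | cosmic-ray hit, ¬satellite trail) = 0.47047·0.75 + 0.745826·0.25 = 0.352853 + 0.186456 = 0.539309
Of this, 0.186456 comes from 0.745826·0.25 (the real transient source=true cases).
P(real transient source | anomaly flag, cosmic-ray hit, ¬satellite trail) = 0.186456 / 0.539309 ≈ 0.3457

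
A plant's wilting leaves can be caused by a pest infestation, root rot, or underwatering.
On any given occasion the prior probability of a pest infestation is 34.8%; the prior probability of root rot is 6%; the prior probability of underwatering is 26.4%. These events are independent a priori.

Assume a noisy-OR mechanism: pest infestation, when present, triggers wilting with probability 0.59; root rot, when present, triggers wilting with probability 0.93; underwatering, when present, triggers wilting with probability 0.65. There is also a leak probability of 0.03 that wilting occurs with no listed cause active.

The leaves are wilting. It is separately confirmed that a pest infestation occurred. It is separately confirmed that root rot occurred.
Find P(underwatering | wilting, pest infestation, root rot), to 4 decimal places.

Under noisy-OR, P(wilting | causes) = 1 − (1−0.03)·∏(1−qᵢ) over the active causes.
Enumerate both values of underwatering and weight by the priors:
  P(wilting | pest infestation, root rot) = 0.972161×0.736 + 0.990256×0.264
        = 0.715510 + 0.261428 = 0.976938
Keeping only the underwatering-present terms gives 0.261428, so
  P(underwatering | wilting, pest infestation, root rot) = 0.261428 / 0.976938 ≈ 0.2676

P(underwatering | wilting, pest infestation, root rot) ≈ 0.2676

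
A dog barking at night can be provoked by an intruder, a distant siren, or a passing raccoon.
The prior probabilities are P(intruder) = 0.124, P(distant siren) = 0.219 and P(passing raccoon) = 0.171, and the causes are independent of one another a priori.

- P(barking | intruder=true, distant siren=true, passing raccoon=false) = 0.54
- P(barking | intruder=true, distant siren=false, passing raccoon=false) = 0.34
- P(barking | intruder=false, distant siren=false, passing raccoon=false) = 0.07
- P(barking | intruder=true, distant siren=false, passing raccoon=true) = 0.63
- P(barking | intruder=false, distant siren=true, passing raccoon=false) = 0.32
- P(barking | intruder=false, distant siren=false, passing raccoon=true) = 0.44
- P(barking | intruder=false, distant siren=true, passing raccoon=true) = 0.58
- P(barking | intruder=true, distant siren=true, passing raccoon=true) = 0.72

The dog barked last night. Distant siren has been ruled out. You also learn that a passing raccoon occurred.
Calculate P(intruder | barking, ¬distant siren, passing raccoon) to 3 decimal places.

Numerator (weight on configurations with intruder): 0.63×0.124 = 0.078120
Normalizer over all consistent configurations: 0.44×0.876 + 0.63×0.124 = 0.463560
P(intruder | barking, ¬distant siren, passing raccoon) = 0.078120/0.463560 ≈ 0.169

P(intruder | barking, ¬distant siren, passing raccoon) ≈ 0.169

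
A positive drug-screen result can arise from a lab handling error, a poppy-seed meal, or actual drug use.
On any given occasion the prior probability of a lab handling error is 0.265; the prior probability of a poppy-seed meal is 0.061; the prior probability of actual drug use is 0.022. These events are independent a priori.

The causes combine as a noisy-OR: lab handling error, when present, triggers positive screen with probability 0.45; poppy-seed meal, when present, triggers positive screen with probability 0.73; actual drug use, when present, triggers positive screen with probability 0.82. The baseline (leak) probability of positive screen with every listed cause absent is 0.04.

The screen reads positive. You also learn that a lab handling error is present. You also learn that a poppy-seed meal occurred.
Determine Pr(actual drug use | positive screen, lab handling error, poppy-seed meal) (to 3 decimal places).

Pr(actual drug use | positive screen, lab handling error, poppy-seed meal) ≈ 0.025

Under noisy-OR, P(positive screen | causes) = 1 − (1−0.04)·∏(1−qᵢ) over the active causes.
Weight on actual drug use=true, given the evidence: 0.974339×0.022 = 0.021435
Normalizer over all consistent configurations: 0.85744×0.978 + 0.974339×0.022 = 0.860011
Posterior = 0.021435 / 0.860011 ≈ 0.025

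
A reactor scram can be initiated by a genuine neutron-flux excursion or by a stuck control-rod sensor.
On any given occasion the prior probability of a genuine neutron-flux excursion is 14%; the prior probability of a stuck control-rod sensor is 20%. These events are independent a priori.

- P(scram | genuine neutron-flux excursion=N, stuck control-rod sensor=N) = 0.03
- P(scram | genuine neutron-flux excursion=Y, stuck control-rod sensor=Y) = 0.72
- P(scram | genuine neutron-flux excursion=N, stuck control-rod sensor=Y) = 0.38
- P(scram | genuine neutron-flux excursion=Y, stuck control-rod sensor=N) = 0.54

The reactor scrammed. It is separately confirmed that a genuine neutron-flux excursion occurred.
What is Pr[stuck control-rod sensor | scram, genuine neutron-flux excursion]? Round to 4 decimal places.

P(scram | genuine neutron-flux excursion) = 0.54*0.8 + 0.72*0.2 = 0.432000 + 0.144000 = 0.576000
Restricting to configurations with stuck control-rod sensor present: 0.72*0.2 = 0.144000.
So P(stuck control-rod sensor | scram, genuine neutron-flux excursion) = 0.144000/0.576000 ≈ 0.2500.

Pr[stuck control-rod sensor | scram, genuine neutron-flux excursion] ≈ 0.2500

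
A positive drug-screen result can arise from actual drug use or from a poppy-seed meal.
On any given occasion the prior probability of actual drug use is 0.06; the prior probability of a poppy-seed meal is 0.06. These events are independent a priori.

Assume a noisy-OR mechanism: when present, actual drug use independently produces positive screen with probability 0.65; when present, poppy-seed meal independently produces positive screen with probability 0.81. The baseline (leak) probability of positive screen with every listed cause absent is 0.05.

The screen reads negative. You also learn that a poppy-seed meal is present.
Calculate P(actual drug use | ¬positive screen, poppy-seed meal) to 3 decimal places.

P(actual drug use | ¬positive screen, poppy-seed meal) ≈ 0.022

Under noisy-OR, P(positive screen | causes) = 1 − (1−0.05)·∏(1−qᵢ) over the active causes.
P(¬positive screen | poppy-seed meal) = 0.1805*0.94 + 0.063175*0.06 = 0.169670 + 0.003790 = 0.173460
The actual drug use-present share is 0.063175*0.06 = 0.003790.
So P(actual drug use | ¬positive screen, poppy-seed meal) = 0.003790/0.173460 ≈ 0.022.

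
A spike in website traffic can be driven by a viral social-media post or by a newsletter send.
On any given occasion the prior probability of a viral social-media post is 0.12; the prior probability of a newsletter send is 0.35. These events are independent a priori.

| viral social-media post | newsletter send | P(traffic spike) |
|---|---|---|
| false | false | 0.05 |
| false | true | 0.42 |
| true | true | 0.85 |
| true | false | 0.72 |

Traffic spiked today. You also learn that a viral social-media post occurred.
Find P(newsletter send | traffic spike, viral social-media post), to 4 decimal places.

P(newsletter send | traffic spike, viral social-media post) ≈ 0.3886

Sum P(traffic spike|·) weighted by the priors over both values of newsletter send:
  P(traffic spike | viral social-media post) = 0.72·0.65 + 0.85·0.35
        = 0.468000 + 0.297500 = 0.765500
The terms with newsletter send present sum to 0.297500, so
  P(newsletter send | traffic spike, viral social-media post) = 0.297500 / 0.765500 ≈ 0.3886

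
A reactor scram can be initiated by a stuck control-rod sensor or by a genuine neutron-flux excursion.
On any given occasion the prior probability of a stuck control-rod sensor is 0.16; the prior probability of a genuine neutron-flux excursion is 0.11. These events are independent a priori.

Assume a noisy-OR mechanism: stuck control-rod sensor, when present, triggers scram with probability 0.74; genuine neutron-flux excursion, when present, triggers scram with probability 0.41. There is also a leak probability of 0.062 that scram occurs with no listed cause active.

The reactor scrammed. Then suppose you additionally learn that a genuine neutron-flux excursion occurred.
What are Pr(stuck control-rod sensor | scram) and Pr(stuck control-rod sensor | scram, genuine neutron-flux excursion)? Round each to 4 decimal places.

Pr(stuck control-rod sensor | scram) ≈ 0.5835; Pr(stuck control-rod sensor | scram, genuine neutron-flux excursion) ≈ 0.2675

Under noisy-OR, P(scram | causes) = 1 − (1−0.062)·∏(1−qᵢ) over the active causes.
P(scram) = 0.062·0.84·0.89 + 0.44658·0.84·0.11 + 0.75612·0.16·0.89 + 0.856111·0.16·0.11 = 0.046351 + 0.041264 + 0.107671 + 0.015068 = 0.210354
The stuck control-rod sensor-present share is 0.107671 + 0.015068 = 0.122739.
P(stuck control-rod sensor | scram) = 0.122739 / 0.210354 ≈ 0.5835

Now also conditioning on genuine neutron-flux excursion=true:
By total probability over both values of stuck control-rod sensor:
  P(scram | genuine neutron-flux excursion) = 0.44658*0.84 + 0.856111*0.16
        = 0.375127 + 0.136978 = 0.512105
The terms with stuck control-rod sensor present sum to 0.136978, so
  P(stuck control-rod sensor | scram, genuine neutron-flux excursion) = 0.136978 / 0.512105 ≈ 0.2675
— genuine neutron-flux excursion explains away the evidence for stuck control-rod sensor.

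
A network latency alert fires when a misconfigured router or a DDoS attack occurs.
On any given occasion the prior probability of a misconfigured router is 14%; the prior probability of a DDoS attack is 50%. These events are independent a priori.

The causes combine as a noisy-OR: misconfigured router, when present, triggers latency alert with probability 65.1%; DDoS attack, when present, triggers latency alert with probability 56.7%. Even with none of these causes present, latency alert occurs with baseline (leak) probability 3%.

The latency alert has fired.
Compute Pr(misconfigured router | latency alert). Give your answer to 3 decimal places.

Under noisy-OR, P(latency alert | causes) = 1 − (1−0.03)·∏(1−qᵢ) over the active causes.
Enumerate the 4 (misconfigured router, DDoS attack) configurations and weight by the priors:
  P(latency alert) = 0.03·0.86·0.5 + 0.57999·0.86·0.5 + 0.66147·0.14·0.5 + 0.853417·0.14·0.5
        = 0.012900 + 0.249396 + 0.046303 + 0.059739 = 0.368338
Keeping only the misconfigured router-present terms gives 0.106042, so
  P(misconfigured router | latency alert) = 0.106042 / 0.368338 ≈ 0.288

Pr(misconfigured router | latency alert) ≈ 0.288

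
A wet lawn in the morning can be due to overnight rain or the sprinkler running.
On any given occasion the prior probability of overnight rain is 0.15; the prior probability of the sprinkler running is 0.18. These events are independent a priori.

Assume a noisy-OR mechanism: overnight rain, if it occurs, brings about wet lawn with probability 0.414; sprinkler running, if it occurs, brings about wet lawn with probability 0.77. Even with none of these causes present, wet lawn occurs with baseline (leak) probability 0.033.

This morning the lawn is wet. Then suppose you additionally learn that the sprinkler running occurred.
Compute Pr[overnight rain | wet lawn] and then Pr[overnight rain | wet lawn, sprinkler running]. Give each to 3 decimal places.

Under noisy-OR, P(wet lawn | causes) = 1 − (1−0.033)·∏(1−qᵢ) over the active causes.
For the numerator, keep only overnight rain=true terms: 0.053301 + 0.023481 = 0.076782
Denominator P(wet lawn): 0.033·0.85·0.82 + 0.77759·0.85·0.18 + 0.433338·0.15·0.82 + 0.869668·0.15·0.18 = 0.218754
Posterior = 0.076782 / 0.218754 ≈ 0.351

With the extra evidence:
Sum P(wet lawn|·) weighted by the priors over both values of overnight rain:
  P(wet lawn | sprinkler running) = 0.77759×0.85 + 0.869668×0.15
        = 0.660952 + 0.130450 = 0.791402
The terms with overnight rain present sum to 0.130450, so
  P(overnight rain | wet lawn, sprinkler running) = 0.130450 / 0.791402 ≈ 0.165
— sprinkler running explains away the evidence for overnight rain.

Pr[overnight rain | wet lawn] ≈ 0.351; Pr[overnight rain | wet lawn, sprinkler running] ≈ 0.165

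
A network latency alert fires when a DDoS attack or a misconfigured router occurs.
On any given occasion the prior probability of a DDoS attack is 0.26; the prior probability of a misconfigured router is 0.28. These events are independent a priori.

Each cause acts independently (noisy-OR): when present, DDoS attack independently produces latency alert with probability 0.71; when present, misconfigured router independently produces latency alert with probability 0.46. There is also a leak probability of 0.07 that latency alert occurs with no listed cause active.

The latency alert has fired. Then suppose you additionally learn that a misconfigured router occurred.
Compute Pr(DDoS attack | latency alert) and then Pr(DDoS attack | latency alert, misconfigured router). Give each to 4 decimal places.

Under noisy-OR, P(latency alert | causes) = 1 − (1−0.07)·∏(1−qᵢ) over the active causes.
P(latency alert) = 0.07×0.74×0.72 + 0.4978×0.74×0.28 + 0.7303×0.26×0.72 + 0.854362×0.26×0.28 = 0.037296 + 0.103144 + 0.136712 + 0.062198 = 0.339350
Restricting to configurations with DDoS attack present: 0.136712 + 0.062198 = 0.198910.
Hence the posterior is 0.198910/0.339350 ≈ 0.5861.

Now also conditioning on misconfigured router=true:
By total probability over both values of DDoS attack:
  P(latency alert | misconfigured router) = 0.4978*0.74 + 0.854362*0.26
        = 0.368372 + 0.222134 = 0.590506
Configurations with DDoS attack contribute 0.222134, so
  P(DDoS attack | latency alert, misconfigured router) = 0.222134 / 0.590506 ≈ 0.3762
This is intercausal reasoning (explaining away): once misconfigured router accounts for the latency alert, DDoS attack becomes less likely.

Pr(DDoS attack | latency alert) ≈ 0.5861; Pr(DDoS attack | latency alert, misconfigured router) ≈ 0.3762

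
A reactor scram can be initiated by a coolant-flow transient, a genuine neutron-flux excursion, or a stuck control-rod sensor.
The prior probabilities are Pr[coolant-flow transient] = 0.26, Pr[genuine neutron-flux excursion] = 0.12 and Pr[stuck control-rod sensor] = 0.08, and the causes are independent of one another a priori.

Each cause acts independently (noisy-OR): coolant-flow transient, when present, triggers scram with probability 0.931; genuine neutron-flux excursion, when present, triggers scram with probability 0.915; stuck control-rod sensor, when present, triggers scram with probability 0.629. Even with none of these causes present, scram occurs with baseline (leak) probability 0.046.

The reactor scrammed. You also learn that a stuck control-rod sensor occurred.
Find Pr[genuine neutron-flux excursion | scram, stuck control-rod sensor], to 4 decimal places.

Under noisy-OR, P(scram | causes) = 1 − (1−0.046)·∏(1−qᵢ) over the active causes.
Enumerate the 4 (coolant-flow transient, genuine neutron-flux excursion) configurations and weight by the priors:
  P(scram | stuck control-rod sensor) = 0.646066*0.74*0.88 + 0.969916*0.74*0.12 + 0.975579*0.26*0.88 + 0.997924*0.26*0.12
        = 0.420718 + 0.086129 + 0.223212 + 0.031135 = 0.761194
The terms with genuine neutron-flux excursion present sum to 0.117264, so
  P(genuine neutron-flux excursion | scram, stuck control-rod sensor) = 0.117264 / 0.761194 ≈ 0.1541

Pr[genuine neutron-flux excursion | scram, stuck control-rod sensor] ≈ 0.1541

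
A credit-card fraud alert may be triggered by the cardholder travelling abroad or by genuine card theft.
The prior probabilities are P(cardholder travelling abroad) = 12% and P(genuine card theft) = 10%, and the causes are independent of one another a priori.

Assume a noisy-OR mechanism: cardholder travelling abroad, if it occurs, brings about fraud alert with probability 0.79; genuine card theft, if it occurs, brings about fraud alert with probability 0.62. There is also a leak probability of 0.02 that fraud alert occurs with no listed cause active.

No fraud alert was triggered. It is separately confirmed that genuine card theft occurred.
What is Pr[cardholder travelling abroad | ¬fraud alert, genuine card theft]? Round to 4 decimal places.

Under noisy-OR, P(fraud alert | causes) = 1 − (1−0.02)·∏(1−qᵢ) over the active causes.
P(¬fraud alert | genuine card theft) = 0.3724*0.88 + 0.078204*0.12 = 0.327712 + 0.009384 = 0.337096
Of this, 0.009384 comes from 0.078204*0.12 (the cardholder travelling abroad=true cases).
P(cardholder travelling abroad | ¬fraud alert, genuine card theft) = 0.009384 / 0.337096 ≈ 0.0278

Pr[cardholder travelling abroad | ¬fraud alert, genuine card theft] ≈ 0.0278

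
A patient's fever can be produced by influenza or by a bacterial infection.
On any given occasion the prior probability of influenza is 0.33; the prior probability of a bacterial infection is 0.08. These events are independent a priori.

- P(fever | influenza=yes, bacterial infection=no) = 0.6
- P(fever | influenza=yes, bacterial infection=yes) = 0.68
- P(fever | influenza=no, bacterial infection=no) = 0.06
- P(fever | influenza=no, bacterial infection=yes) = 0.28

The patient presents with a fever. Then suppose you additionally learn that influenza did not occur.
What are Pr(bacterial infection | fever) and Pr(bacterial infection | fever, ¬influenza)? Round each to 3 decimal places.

Pr(bacterial infection | fever) ≈ 0.131; Pr(bacterial infection | fever, ¬influenza) ≈ 0.289

P(fever) = 0.06×0.67×0.92 + 0.28×0.67×0.08 + 0.6×0.33×0.92 + 0.68×0.33×0.08 = 0.036984 + 0.015008 + 0.182160 + 0.017952 = 0.252104
Of this, 0.032960 comes from 0.015008 + 0.017952 (the bacterial infection=true cases).
So P(bacterial infection | fever) = 0.032960/0.252104 ≈ 0.131.

Now also conditioning on influenza≠true:
P(fever | ¬influenza) = 0.06*0.92 + 0.28*0.08 = 0.055200 + 0.022400 = 0.077600
Of this, 0.022400 comes from 0.28*0.08 (the bacterial infection=true cases).
So P(bacterial infection | fever, ¬influenza) = 0.022400/0.077600 ≈ 0.289.
With influenza excluded, bacterial infection must carry more of the explanatory weight for the fever.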